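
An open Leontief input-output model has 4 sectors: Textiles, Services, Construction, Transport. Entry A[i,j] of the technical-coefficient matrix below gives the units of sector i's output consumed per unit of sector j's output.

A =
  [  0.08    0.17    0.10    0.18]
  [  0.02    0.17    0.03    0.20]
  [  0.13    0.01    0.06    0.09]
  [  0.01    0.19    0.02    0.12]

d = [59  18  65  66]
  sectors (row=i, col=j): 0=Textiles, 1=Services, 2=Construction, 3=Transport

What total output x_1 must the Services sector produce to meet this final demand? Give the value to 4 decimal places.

48.8293

Form M = I − A:
  [  0.92   -0.17   -0.10   -0.18]
  [ -0.02    0.83   -0.03   -0.20]
  [ -0.13   -0.01    0.94   -0.09]
  [ -0.01   -0.19   -0.02    0.88]
Leontief inverse L = M⁻¹:
  [  1.1159    0.3013    0.1349    0.3105]
  [  0.0385    1.2831    0.0515    0.3048]
  [  0.1571    0.0823    1.0866    0.1620]
  [  0.0246    0.2823    0.0374    1.2094]
Total output x = L · d:
  x_0 = 1.1159·59 + 0.3013·18 + 0.1349·65 + 0.3105·66 = 100.5305
  x_1 = 0.0385·59 + 1.2831·18 + 0.0515·65 + 0.3048·66 = 48.8293
  x_2 = 0.1571·59 + 0.0823·18 + 1.0866·65 + 0.1620·66 = 92.0715
  x_3 = 0.0246·59 + 0.2823·18 + 0.0374·65 + 1.2094·66 = 88.7776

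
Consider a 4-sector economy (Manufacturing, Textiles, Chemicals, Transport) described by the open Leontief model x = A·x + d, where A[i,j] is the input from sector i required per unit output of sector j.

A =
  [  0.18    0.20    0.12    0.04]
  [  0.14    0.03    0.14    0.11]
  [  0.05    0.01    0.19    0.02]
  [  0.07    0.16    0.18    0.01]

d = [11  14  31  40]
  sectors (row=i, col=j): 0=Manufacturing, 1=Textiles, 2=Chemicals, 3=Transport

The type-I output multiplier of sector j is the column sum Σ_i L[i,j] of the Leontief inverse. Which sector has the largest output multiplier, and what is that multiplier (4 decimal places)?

Chemicals (2.0616)

Form M = I − A:
  [  0.82   -0.20   -0.12   -0.04]
  [ -0.14    0.97   -0.14   -0.11]
  [ -0.05   -0.01    0.81   -0.02]
  [ -0.07   -0.16   -0.18    0.99]
Leontief inverse L = M⁻¹:
  [  1.2914    0.2836    0.2601    0.0889]
  [  0.2148    1.1003    0.2522    0.1360]
  [  0.0859    0.0361    1.2609    0.0330]
  [  0.1416    0.2044    0.2884    1.0444]
Total output x = L · d:
  x_0 = 1.2914·11 + 0.2836·14 + 0.2601·31 + 0.0889·40 = 29.7969
  x_1 = 0.2148·11 + 1.1003·14 + 0.2522·31 + 0.1360·40 = 31.0270
  x_2 = 0.0859·11 + 0.0361·14 + 1.2609·31 + 0.0330·40 = 41.8553
  x_3 = 0.1416·11 + 0.2044·14 + 0.2884·31 + 1.0444·40 = 55.1354
Output multipliers (column sums of L):
  Manufacturing: 1.7337
  Textiles: 1.6245
  Chemicals: 2.0616
  Transport: 1.3023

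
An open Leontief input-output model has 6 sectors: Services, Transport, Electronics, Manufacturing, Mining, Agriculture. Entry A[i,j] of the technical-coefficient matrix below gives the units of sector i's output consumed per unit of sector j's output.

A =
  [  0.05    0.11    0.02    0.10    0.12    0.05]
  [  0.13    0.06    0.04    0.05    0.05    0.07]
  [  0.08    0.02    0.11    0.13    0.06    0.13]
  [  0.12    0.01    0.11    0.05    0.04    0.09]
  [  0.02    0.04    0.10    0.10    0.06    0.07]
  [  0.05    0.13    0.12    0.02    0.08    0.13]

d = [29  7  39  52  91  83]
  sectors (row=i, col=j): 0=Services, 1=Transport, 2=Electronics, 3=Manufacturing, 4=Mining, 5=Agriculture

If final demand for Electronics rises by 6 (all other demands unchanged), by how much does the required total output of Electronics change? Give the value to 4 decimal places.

7.2044

Form M = I − A:
  [  0.95   -0.11   -0.02   -0.10   -0.12   -0.05]
  [ -0.13    0.94   -0.04   -0.05   -0.05   -0.07]
  [ -0.08   -0.02    0.89   -0.13   -0.06   -0.13]
  [ -0.12   -0.01   -0.11    0.95   -0.04   -0.09]
  [ -0.02   -0.04   -0.10   -0.10    0.94   -0.07]
  [ -0.05   -0.13   -0.12   -0.02   -0.08    0.87]
Leontief inverse L = M⁻¹:
  [  1.1114    0.1575    0.0871    0.1579    0.1727    0.1198]
  [  0.1827    1.1113    0.0967    0.1048    0.1044    0.1336]
  [  0.1526    0.0823    1.2007    0.2030    0.1284    0.2261]
  [  0.1748    0.0630    0.1775    1.1125    0.0984    0.1646]
  [  0.0754    0.0806    0.1678    0.1546    1.1070    0.1410]
  [  0.1232    0.1953    0.2046    0.0925    0.1473    1.2242]
Total output x = L · d:
  x_0 = 1.1114·29 + 0.1575·7 + 0.0871·39 + 0.1579·52 + 0.1727·91 + 0.1198·83 = 70.6056
  x_1 = 0.1827·29 + 1.1113·7 + 0.0967·39 + 0.1048·52 + 0.1044·91 + 0.1336·83 = 42.8917
  x_2 = 0.1526·29 + 0.0823·7 + 1.2007·39 + 0.2030·52 + 0.1284·91 + 0.2261·83 = 92.8386
  x_3 = 0.1748·29 + 0.0630·7 + 0.1775·39 + 1.1125·52 + 0.0984·91 + 0.1646·83 = 92.8968
  x_4 = 0.0754·29 + 0.0806·7 + 0.1678·39 + 0.1546·52 + 1.1070·91 + 0.1410·83 = 129.7802
  x_5 = 0.1232·29 + 0.1953·7 + 0.2046·39 + 0.0925·52 + 0.1473·91 + 1.2242·83 = 132.7439
Δx_2 = L[2,2] · Δd_2 = 1.2007 · 6 = 7.2044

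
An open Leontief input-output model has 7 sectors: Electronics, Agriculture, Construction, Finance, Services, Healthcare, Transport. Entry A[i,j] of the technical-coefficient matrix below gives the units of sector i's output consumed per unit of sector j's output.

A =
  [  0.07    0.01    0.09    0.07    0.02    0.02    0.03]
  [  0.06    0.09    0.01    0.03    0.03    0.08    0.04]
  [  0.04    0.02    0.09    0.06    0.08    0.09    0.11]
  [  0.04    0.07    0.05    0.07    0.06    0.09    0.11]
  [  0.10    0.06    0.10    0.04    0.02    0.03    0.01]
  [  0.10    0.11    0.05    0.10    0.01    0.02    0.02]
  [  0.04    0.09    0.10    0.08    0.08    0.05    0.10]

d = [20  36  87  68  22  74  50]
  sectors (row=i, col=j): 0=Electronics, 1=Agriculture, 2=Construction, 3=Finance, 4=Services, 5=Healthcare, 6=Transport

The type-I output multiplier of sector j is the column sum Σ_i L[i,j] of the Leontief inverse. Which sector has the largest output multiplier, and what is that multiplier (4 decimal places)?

Form M = I − A:
  [  0.93   -0.01   -0.09   -0.07   -0.02   -0.02   -0.03]
  [ -0.06    0.91   -0.01   -0.03   -0.03   -0.08   -0.04]
  [ -0.04   -0.02    0.91   -0.06   -0.08   -0.09   -0.11]
  [ -0.04   -0.07   -0.05    0.93   -0.06   -0.09   -0.11]
  [ -0.10   -0.06   -0.10   -0.04    0.98   -0.03   -0.01]
  [ -0.10   -0.11   -0.05   -0.10   -0.01    0.98   -0.02]
  [ -0.04   -0.09   -0.10   -0.08   -0.08   -0.05    0.90]
Leontief inverse L = M⁻¹:
  [  1.1017    0.0394    0.1309    0.1063    0.0471    0.0524    0.0691]
  [  0.0980    1.1297    0.0451    0.0668    0.0512    0.1096    0.0702]
  [  0.0946    0.0766    1.1547    0.1184    0.1208    0.1373    0.1665]
  [  0.0939    0.1294    0.1090    1.1267    0.0986    0.1374    0.1641]
  [  0.1372    0.0925    0.1429    0.0788    1.0472    0.0653    0.0489]
  [  0.1412    0.1520    0.0933    0.1430    0.0400    1.0619    0.0644]
  [  0.0977    0.1514    0.1662    0.1396    0.1247    0.1056    1.1622]
Total output x = L · d:
  x_0 = 1.1017·20 + 0.0394·36 + 0.1309·87 + 0.1063·68 + 0.0471·22 + 0.0524·74 + 0.0691·50 = 50.4390
  x_1 = 0.0980·20 + 1.1297·36 + 0.0451·87 + 0.0668·68 + 0.0512·22 + 0.1096·74 + 0.0702·50 = 63.8421
  x_2 = 0.0946·20 + 0.0766·36 + 1.1547·87 + 0.1184·68 + 0.1208·22 + 0.1373·74 + 0.1665·50 = 134.3026
  x_3 = 0.0939·20 + 0.1294·36 + 0.1090·87 + 1.1267·68 + 0.0986·22 + 0.1374·74 + 0.1641·50 = 113.1707
  x_4 = 0.1372·20 + 0.0925·36 + 0.1429·87 + 0.0788·68 + 1.0472·22 + 0.0653·74 + 0.0489·50 = 54.1799
  x_5 = 0.1412·20 + 0.1520·36 + 0.0933·87 + 0.1430·68 + 0.0400·22 + 1.0619·74 + 0.0644·50 = 108.8174
  x_6 = 0.0977·20 + 0.1514·36 + 0.1662·87 + 0.1396·68 + 0.1247·22 + 0.1056·74 + 1.1622·50 = 100.0250
Output multipliers (column sums of L):
  Electronics: 1.7643
  Agriculture: 1.7709
  Construction: 1.8422
  Finance: 1.7795
  Services: 1.5295
  Healthcare: 1.6695
  Transport: 1.7454

Construction (1.8422)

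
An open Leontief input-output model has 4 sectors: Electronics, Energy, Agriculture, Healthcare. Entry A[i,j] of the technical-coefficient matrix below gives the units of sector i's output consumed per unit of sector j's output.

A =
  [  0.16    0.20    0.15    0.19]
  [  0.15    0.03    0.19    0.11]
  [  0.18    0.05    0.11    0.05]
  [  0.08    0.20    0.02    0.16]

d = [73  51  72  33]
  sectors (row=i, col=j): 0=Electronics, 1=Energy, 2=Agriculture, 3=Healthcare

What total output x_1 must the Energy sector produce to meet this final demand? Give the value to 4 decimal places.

Form M = I − A:
  [  0.84   -0.20   -0.15   -0.19]
  [ -0.15    0.97   -0.19   -0.11]
  [ -0.18   -0.05    0.89   -0.05]
  [ -0.08   -0.20   -0.02    0.84]
Leontief inverse L = M⁻¹:
  [  1.3613    0.3746    0.3178    0.3759]
  [  0.2934    1.1555    0.3014    0.2356]
  [  0.3034    0.1583    1.2122    0.1615]
  [  0.2067    0.3146    0.1309    1.2862]
Total output x = L · d:
  x_0 = 1.3613·73 + 0.3746·51 + 0.3178·72 + 0.3759·33 = 153.7627
  x_1 = 0.2934·73 + 1.1555·51 + 0.3014·72 + 0.2356·33 = 109.8274
  x_2 = 0.3034·73 + 0.1583·51 + 1.2122·72 + 0.1615·33 = 122.8302
  x_3 = 0.2067·73 + 0.3146·51 + 0.1309·72 + 1.2862·33 = 83.0037

109.8274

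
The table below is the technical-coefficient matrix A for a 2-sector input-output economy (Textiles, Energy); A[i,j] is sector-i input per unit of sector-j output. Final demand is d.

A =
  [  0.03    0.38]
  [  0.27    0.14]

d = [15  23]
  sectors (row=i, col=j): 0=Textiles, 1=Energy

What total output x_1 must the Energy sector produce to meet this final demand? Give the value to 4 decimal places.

36.0306

Form M = I − A:
  [  0.97   -0.38]
  [ -0.27    0.86]
Leontief inverse L = M⁻¹:
  [  1.1755    0.5194]
  [  0.3691    1.3259]
Total output x = L · d:
  x_0 = 1.1755·15 + 0.5194·23 = 29.5790
  x_1 = 0.3691·15 + 1.3259·23 = 36.0306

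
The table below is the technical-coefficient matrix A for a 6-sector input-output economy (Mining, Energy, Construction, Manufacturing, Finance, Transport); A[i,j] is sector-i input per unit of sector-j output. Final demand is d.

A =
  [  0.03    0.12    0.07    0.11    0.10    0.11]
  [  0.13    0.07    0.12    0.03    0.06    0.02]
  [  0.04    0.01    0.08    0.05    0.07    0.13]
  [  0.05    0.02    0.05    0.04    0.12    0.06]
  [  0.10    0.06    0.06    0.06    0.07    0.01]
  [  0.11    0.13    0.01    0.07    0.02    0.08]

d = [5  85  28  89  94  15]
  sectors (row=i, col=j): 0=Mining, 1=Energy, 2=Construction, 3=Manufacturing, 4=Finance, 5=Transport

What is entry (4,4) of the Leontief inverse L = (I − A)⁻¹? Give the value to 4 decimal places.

L[4,4] = 1.1190

Form M = I − A:
  [  0.97   -0.12   -0.07   -0.11   -0.10   -0.11]
  [ -0.13    0.93   -0.12   -0.03   -0.06   -0.02]
  [ -0.04   -0.01    0.92   -0.05   -0.07   -0.13]
  [ -0.05   -0.02   -0.05    0.96   -0.12   -0.06]
  [ -0.10   -0.06   -0.06   -0.06    0.93   -0.01]
  [ -0.11   -0.13   -0.01   -0.07   -0.02    0.92]
Leontief inverse L = M⁻¹:
  [  1.1047    0.1813    0.1290    0.1614    0.1646    0.1666]
  [  0.1820    1.1205    0.1727    0.0778    0.1166    0.0769]
  [  0.0900    0.0575    1.1155    0.0901    0.1128    0.1767]
  [  0.0946    0.0602    0.0851    1.0759    0.1614    0.0966]
  [  0.1443    0.1014    0.1031    0.0988    1.1190    0.0526]
  [  0.1691    0.1874    0.0607    0.1153    0.0740    1.1281]
Total output x = L · d:
  x_0 = 1.1047·5 + 0.1813·85 + 0.1290·28 + 0.1614·89 + 0.1646·94 + 0.1666·15 = 56.8838
  x_1 = 0.1820·5 + 1.1205·85 + 0.1727·28 + 0.0778·89 + 0.1166·94 + 0.0769·15 = 120.0209
  x_2 = 0.0900·5 + 0.0575·85 + 1.1155·28 + 0.0901·89 + 0.1128·94 + 0.1767·15 = 57.8503
  x_3 = 0.0946·5 + 0.0602·85 + 0.0851·28 + 1.0759·89 + 0.1614·94 + 0.0966·15 = 120.3474
  x_4 = 0.1443·5 + 0.1014·85 + 0.1031·28 + 0.0988·89 + 1.1190·94 + 0.0526·15 = 126.9974
  x_5 = 0.1691·5 + 0.1874·85 + 0.0607·28 + 0.1153·89 + 0.0740·94 + 1.1281·15 = 52.6116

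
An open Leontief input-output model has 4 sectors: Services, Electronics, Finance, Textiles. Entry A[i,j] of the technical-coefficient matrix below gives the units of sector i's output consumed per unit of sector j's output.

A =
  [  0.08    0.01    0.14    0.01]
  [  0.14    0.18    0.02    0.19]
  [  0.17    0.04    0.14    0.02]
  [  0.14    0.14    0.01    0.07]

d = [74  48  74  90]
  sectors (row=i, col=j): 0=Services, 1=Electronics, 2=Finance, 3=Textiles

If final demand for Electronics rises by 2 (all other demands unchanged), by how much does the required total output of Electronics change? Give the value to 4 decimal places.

Form M = I − A:
  [  0.92   -0.01   -0.14   -0.01]
  [ -0.14    0.82   -0.02   -0.19]
  [ -0.17   -0.04    0.86   -0.02]
  [ -0.14   -0.14   -0.01    0.93]
Leontief inverse L = M⁻¹:
  [  1.1284    0.0264    0.1846    0.0215]
  [  0.2471    1.2711    0.0728    0.2639]
  [  0.2394    0.0689    1.2039    0.0425]
  [  0.2096    0.1961    0.0517    1.1187]
Total output x = L · d:
  x_0 = 1.1284·74 + 0.0264·48 + 0.1846·74 + 0.0215·90 = 100.3588
  x_1 = 0.2471·74 + 1.2711·48 + 0.0728·74 + 0.2639·90 = 108.4402
  x_2 = 0.2394·74 + 0.0689·48 + 1.2039·74 + 0.0425·90 = 113.9387
  x_3 = 0.2096·74 + 0.1961·48 + 0.0517·74 + 1.1187·90 = 129.4315
Δx_1 = L[1,1] · Δd_1 = 1.2711 · 2 = 2.5423

2.5423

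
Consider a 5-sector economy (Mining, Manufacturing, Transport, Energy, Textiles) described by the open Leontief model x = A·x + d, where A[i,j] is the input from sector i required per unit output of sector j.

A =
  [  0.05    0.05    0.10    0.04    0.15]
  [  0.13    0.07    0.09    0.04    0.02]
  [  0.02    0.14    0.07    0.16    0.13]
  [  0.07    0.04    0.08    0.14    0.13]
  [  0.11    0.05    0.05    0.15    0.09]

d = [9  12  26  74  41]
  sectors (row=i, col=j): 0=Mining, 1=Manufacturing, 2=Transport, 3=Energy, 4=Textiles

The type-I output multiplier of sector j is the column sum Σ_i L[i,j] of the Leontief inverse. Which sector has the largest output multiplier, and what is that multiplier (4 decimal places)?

Energy (1.9658)

Form M = I − A:
  [  0.95   -0.05   -0.10   -0.04   -0.15]
  [ -0.13    0.93   -0.09   -0.04   -0.02]
  [ -0.02   -0.14    0.93   -0.16   -0.13]
  [ -0.07   -0.04   -0.08    0.86   -0.13]
  [ -0.11   -0.05   -0.05   -0.15    0.91]
Leontief inverse L = M⁻¹:
  [  1.1043    0.0994    0.1510    0.1230    0.2234]
  [  0.1731    1.1147    0.1399    0.1012    0.0875]
  [  0.0964    0.2000    1.1396    0.2643    0.2208]
  [  0.1326    0.0936    0.1417    1.2382    0.2211]
  [  0.1702    0.0997    0.1119    0.2391    1.1793]
Total output x = L · d:
  x_0 = 1.1043·9 + 0.0994·12 + 0.1510·26 + 0.1230·74 + 0.2234·41 = 33.3188
  x_1 = 0.1731·9 + 1.1147·12 + 0.1399·26 + 0.1012·74 + 0.0875·41 = 29.6439
  x_2 = 0.0964·9 + 0.2000·12 + 1.1396·26 + 0.2643·74 + 0.2208·41 = 61.5116
  x_3 = 0.1326·9 + 0.0936·12 + 0.1417·26 + 1.2382·74 + 0.2211·41 = 106.6943
  x_4 = 0.1702·9 + 0.0997·12 + 0.1119·26 + 0.2391·74 + 1.1793·41 = 71.6780
Output multipliers (column sums of L):
  Mining: 1.6766
  Manufacturing: 1.6073
  Transport: 1.6841
  Energy: 1.9658
  Textiles: 1.9320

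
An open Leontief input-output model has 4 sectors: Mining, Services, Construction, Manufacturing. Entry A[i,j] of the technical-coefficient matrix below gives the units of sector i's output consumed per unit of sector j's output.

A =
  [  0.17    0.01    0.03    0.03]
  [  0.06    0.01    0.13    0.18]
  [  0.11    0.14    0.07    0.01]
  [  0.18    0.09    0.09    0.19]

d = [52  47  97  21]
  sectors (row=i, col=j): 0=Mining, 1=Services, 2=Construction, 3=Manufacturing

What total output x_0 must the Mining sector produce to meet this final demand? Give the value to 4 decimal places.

70.4720

Form M = I − A:
  [  0.83   -0.01   -0.03   -0.03]
  [ -0.06    0.99   -0.13   -0.18]
  [ -0.11   -0.14    0.93   -0.01]
  [ -0.18   -0.09   -0.09    0.81]
Leontief inverse L = M⁻¹:
  [  1.2240    0.0238    0.0478    0.0512]
  [  0.1526    1.0587    0.1764    0.2431]
  [  0.1711    0.1637    1.1091    0.0564]
  [  0.3080    0.1411    0.1535    1.2792]
Total output x = L · d:
  x_0 = 1.2240·52 + 0.0238·47 + 0.0478·97 + 0.0512·21 = 70.4720
  x_1 = 0.1526·52 + 1.0587·47 + 0.1764·97 + 0.2431·21 = 79.9152
  x_2 = 0.1711·52 + 0.1637·47 + 1.1091·97 + 0.0564·21 = 125.3591
  x_3 = 0.3080·52 + 0.1411·47 + 0.1535·97 + 1.2792·21 = 64.3946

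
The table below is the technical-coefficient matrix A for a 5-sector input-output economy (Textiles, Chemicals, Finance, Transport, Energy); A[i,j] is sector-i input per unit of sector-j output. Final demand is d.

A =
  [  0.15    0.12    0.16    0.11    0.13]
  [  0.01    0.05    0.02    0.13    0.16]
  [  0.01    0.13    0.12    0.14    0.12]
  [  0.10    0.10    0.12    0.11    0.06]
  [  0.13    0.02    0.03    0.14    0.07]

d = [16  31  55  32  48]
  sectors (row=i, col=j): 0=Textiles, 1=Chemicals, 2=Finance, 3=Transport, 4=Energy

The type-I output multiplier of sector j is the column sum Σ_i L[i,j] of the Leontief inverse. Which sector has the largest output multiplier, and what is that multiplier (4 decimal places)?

Form M = I − A:
  [  0.85   -0.12   -0.16   -0.11   -0.13]
  [ -0.01    0.95   -0.02   -0.13   -0.16]
  [ -0.01   -0.13    0.88   -0.14   -0.12]
  [ -0.10   -0.10   -0.12    0.89   -0.06]
  [ -0.13   -0.02   -0.03   -0.14    0.93]
Leontief inverse L = M⁻¹:
  [  1.2561    0.2317    0.2804    0.2756    0.2694]
  [  0.0735    1.0998    0.0755    0.2167    0.2232]
  [  0.0809    0.2066    1.1991    0.2632    0.2186]
  [  0.1742    0.1836    0.2092    1.2304    0.1623]
  [  0.2060    0.0903    0.1110    0.2369    1.1492]
Total output x = L · d:
  x_0 = 1.2561·16 + 0.2317·31 + 0.2804·55 + 0.2756·32 + 0.2694·48 = 64.4551
  x_1 = 0.0735·16 + 1.0998·31 + 0.0755·55 + 0.2167·32 + 0.2232·48 = 57.0687
  x_2 = 0.0809·16 + 0.2066·31 + 1.1991·55 + 0.2632·32 + 0.2186·48 = 92.5644
  x_3 = 0.1742·16 + 0.1836·31 + 0.2092·55 + 1.2304·32 + 0.1623·48 = 67.1424
  x_4 = 0.2060·16 + 0.0903·31 + 0.1110·55 + 0.2369·32 + 1.1492·48 = 74.9434
Output multipliers (column sums of L):
  Textiles: 1.7907
  Chemicals: 1.8120
  Finance: 1.8752
  Transport: 2.2227
  Energy: 2.0227

Transport (2.2227)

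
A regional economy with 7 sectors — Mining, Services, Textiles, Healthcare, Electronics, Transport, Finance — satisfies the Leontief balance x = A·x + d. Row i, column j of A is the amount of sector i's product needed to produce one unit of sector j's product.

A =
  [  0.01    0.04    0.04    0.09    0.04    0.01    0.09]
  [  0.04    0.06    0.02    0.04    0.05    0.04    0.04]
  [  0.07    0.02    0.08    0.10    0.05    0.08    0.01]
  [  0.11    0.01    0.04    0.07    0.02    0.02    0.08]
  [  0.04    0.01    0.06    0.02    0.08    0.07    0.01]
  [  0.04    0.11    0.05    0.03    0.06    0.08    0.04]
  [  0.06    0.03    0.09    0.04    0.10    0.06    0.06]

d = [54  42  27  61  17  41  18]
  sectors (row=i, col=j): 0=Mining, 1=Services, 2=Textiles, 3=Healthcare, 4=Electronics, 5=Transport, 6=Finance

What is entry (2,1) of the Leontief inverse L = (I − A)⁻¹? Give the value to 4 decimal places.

Form M = I − A:
  [  0.99   -0.04   -0.04   -0.09   -0.04   -0.01   -0.09]
  [ -0.04    0.94   -0.02   -0.04   -0.05   -0.04   -0.04]
  [ -0.07   -0.02    0.92   -0.10   -0.05   -0.08   -0.01]
  [ -0.11   -0.01   -0.04    0.93   -0.02   -0.02   -0.08]
  [ -0.04   -0.01   -0.06   -0.02    0.92   -0.07   -0.01]
  [ -0.04   -0.11   -0.05   -0.03   -0.06    0.92   -0.04]
  [ -0.06   -0.03   -0.09   -0.04   -0.10   -0.06    0.94]
Leontief inverse L = M⁻¹:
  [  1.0416    0.0556    0.0693    0.1182    0.0694    0.0351    0.1151]
  [  0.0630    1.0782    0.0433    0.0634    0.0758    0.0625    0.0612]
  [  0.1064    0.0450    1.1141    0.1392    0.0825    0.1120    0.0414]
  [  0.1396    0.0285    0.0714    1.1050    0.0505    0.0441    0.1118]
  [  0.0624    0.0289    0.0854    0.0446    1.1061    0.0963    0.0278]
  [  0.0714    0.1390    0.0823    0.0626    0.0965    1.1140    0.0674]
  [  0.0958    0.0554    0.1298    0.0787    0.1407    0.0982    1.0891]
Total output x = L · d:
  x_0 = 1.0416·54 + 0.0556·42 + 0.0693·27 + 0.1182·61 + 0.0694·17 + 0.0351·41 + 0.1151·18 = 72.3570
  x_1 = 0.0630·54 + 1.0782·42 + 0.0433·27 + 0.0634·61 + 0.0758·17 + 0.0625·41 + 0.0612·18 = 58.6699
  x_2 = 0.1064·54 + 0.0450·42 + 1.1141·27 + 0.1392·61 + 0.0825·17 + 0.1120·41 + 0.0414·18 = 52.9513
  x_3 = 0.1396·54 + 0.0285·42 + 0.0714·27 + 1.1050·61 + 0.0505·17 + 0.0441·41 + 0.1118·18 = 82.7449
  x_4 = 0.0624·54 + 0.0289·42 + 0.0854·27 + 0.0446·61 + 1.1061·17 + 0.0963·41 + 0.0278·18 = 32.8584
  x_5 = 0.0714·54 + 0.1390·42 + 0.0823·27 + 0.0626·61 + 0.0965·17 + 1.1140·41 + 0.0674·18 = 64.2636
  x_6 = 0.0958·54 + 0.0554·42 + 0.1298·27 + 0.0787·61 + 0.1407·17 + 0.0982·41 + 1.0891·18 = 41.8283

L[2,1] = 0.0450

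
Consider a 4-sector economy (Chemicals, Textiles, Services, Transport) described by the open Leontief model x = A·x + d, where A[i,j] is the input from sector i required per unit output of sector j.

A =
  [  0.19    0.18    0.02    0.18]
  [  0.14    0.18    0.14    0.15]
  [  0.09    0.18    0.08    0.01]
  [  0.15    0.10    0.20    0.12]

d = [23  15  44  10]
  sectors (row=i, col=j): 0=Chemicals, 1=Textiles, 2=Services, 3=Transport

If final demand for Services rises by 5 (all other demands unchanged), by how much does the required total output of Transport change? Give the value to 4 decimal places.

Form M = I − A:
  [  0.81   -0.18   -0.02   -0.18]
  [ -0.14    0.82   -0.14   -0.15]
  [ -0.09   -0.18    0.92   -0.01]
  [ -0.15   -0.10   -0.20    0.88]
Leontief inverse L = M⁻¹:
  [  1.3838    0.3825    0.1644    0.3501]
  [  0.3294    1.3921    0.2859    0.3079]
  [  0.2033    0.3130    1.1625    0.1081]
  [  0.3195    0.2945    0.3247    1.2556]
Total output x = L · d:
  x_0 = 1.3838·23 + 0.3825·15 + 0.1644·44 + 0.3501·10 = 48.3007
  x_1 = 0.3294·23 + 1.3921·15 + 0.2859·44 + 0.3079·10 = 44.1197
  x_2 = 0.2033·23 + 0.3130·15 + 1.1625·44 + 0.1081·10 = 61.6030
  x_3 = 0.3195·23 + 0.2945·15 + 0.3247·44 + 1.2556·10 = 38.6110
Δx_3 = L[3,2] · Δd_2 = 0.3247 · 5 = 1.6236

1.6236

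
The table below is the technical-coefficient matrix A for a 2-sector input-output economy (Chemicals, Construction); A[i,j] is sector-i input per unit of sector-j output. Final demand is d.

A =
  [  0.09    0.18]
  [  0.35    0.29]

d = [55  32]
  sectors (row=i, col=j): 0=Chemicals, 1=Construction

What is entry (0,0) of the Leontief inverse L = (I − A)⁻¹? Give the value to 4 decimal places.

Form M = I − A:
  [  0.91   -0.18]
  [ -0.35    0.71]
Leontief inverse L = M⁻¹:
  [  1.2176    0.3087]
  [  0.6002    1.5606]
Total output x = L · d:
  x_0 = 1.2176·55 + 0.3087·32 = 76.8479
  x_1 = 0.6002·55 + 1.5606·32 = 82.9532

L[0,0] = 1.2176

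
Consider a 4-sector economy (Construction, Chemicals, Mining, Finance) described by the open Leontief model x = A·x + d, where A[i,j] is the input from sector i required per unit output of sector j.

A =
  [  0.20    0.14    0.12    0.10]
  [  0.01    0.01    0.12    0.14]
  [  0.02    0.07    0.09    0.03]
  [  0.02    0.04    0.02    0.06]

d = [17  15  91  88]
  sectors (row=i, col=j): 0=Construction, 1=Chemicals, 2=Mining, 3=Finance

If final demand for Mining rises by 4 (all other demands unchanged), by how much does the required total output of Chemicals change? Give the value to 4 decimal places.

Form M = I − A:
  [  0.80   -0.14   -0.12   -0.10]
  [ -0.01    0.99   -0.12   -0.14]
  [ -0.02   -0.07    0.91   -0.03]
  [ -0.02   -0.04   -0.02    0.94]
Leontief inverse L = M⁻¹:
  [  1.2617    0.1992    0.1964    0.1702]
  [  0.0204    1.0295    0.1420    0.1600]
  [  0.0302    0.0852    1.1153    0.0515]
  [  0.0284    0.0499    0.0339    1.0754]
Total output x = L · d:
  x_0 = 1.2617·17 + 0.1992·15 + 0.1964·91 + 0.1702·88 = 57.2792
  x_1 = 0.0204·17 + 1.0295·15 + 0.1420·91 + 0.1600·88 = 42.7913
  x_2 = 0.0302·17 + 0.0852·15 + 1.1153·91 + 0.0515·88 = 107.8126
  x_3 = 0.0284·17 + 0.0499·15 + 0.0339·91 + 1.0754·88 = 98.9505
Δx_1 = L[1,2] · Δd_2 = 0.1420 · 4 = 0.5679

0.5679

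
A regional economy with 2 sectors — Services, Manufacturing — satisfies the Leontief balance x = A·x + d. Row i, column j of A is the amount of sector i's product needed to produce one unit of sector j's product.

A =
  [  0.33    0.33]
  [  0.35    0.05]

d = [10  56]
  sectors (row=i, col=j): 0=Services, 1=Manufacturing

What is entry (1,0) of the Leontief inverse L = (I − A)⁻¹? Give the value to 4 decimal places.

L[1,0] = 0.6718

Form M = I − A:
  [  0.67   -0.33]
  [ -0.35    0.95]
Leontief inverse L = M⁻¹:
  [  1.8234    0.6334]
  [  0.6718    1.2860]
Total output x = L · d:
  x_0 = 1.8234·10 + 0.6334·56 = 53.7044
  x_1 = 0.6718·10 + 1.2860·56 = 78.7332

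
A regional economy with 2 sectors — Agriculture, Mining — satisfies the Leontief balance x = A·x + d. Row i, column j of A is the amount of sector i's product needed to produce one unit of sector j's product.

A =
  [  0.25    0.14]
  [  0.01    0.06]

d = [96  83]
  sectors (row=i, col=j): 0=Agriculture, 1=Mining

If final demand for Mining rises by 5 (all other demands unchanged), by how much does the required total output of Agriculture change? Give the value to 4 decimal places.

Form M = I − A:
  [  0.75   -0.14]
  [ -0.01    0.94]
Leontief inverse L = M⁻¹:
  [  1.3360    0.1990]
  [  0.0142    1.0659]
Total output x = L · d:
  x_0 = 1.3360·96 + 0.1990·83 = 144.7698
  x_1 = 0.0142·96 + 1.0659·83 = 89.8380
Δx_0 = L[0,1] · Δd_1 = 0.1990 · 5 = 0.9949

0.9949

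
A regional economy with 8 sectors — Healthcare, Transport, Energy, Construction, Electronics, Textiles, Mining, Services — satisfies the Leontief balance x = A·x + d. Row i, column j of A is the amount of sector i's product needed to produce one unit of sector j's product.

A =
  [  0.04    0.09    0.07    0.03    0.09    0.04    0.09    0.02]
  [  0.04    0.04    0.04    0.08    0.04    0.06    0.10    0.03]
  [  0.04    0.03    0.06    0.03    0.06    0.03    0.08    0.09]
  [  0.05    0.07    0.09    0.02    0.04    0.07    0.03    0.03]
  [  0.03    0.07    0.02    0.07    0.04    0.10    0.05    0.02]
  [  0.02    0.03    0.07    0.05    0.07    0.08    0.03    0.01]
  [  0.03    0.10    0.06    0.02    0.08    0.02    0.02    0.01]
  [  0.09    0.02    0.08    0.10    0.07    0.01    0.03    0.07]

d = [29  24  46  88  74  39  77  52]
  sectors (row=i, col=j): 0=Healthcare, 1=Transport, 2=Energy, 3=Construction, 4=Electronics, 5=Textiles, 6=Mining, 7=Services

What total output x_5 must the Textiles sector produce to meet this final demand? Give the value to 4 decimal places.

Form M = I − A:
  [  0.96   -0.09   -0.07   -0.03   -0.09   -0.04   -0.09   -0.02]
  [ -0.04    0.96   -0.04   -0.08   -0.04   -0.06   -0.10   -0.03]
  [ -0.04   -0.03    0.94   -0.03   -0.06   -0.03   -0.08   -0.09]
  [ -0.05   -0.07   -0.09    0.98   -0.04   -0.07   -0.03   -0.03]
  [ -0.03   -0.07   -0.02   -0.07    0.96   -0.10   -0.05   -0.02]
  [ -0.02   -0.03   -0.07   -0.05   -0.07    0.92   -0.03   -0.01]
  [ -0.03   -0.10   -0.06   -0.02   -0.08   -0.02    0.98   -0.01]
  [ -0.09   -0.02   -0.08   -0.10   -0.07   -0.01   -0.03    0.93]
Leontief inverse L = M⁻¹:
  [  1.0702    0.1364    0.1136    0.0688    0.1366    0.0826    0.1345    0.0459]
  [  0.0683    1.0833    0.0841    0.1122    0.0837    0.0975    0.1360    0.0525]
  [  0.0715    0.0702    1.1029    0.0667    0.1042    0.0639    0.1167    0.1169]
  [  0.0768    0.1057    0.1298    1.0536    0.0812    0.1056    0.0698    0.0552]
  [  0.0553    0.1072    0.0605    0.1022    1.0794    0.1387    0.0846    0.0394]
  [  0.0424    0.0626    0.1052    0.0784    0.1051    1.1154    0.0617    0.0306]
  [  0.0523    0.1319    0.0907    0.0505    0.1122    0.0532    1.0559    0.0301]
  [  0.1257    0.0669    0.1302    0.1383    0.1187    0.0511    0.0746    1.1011]
Total output x = L · d:
  x_0 = 1.0702·29 + 0.1364·24 + 0.1136·46 + 0.0688·88 + 0.1366·74 + 0.0826·39 + 0.1345·77 + 0.0459·52 = 71.6566
  x_1 = 0.0683·29 + 1.0833·24 + 0.0841·46 + 0.1122·88 + 0.0837·74 + 0.0975·39 + 0.1360·77 + 0.0525·52 = 64.9214
  x_2 = 0.0715·29 + 0.0702·24 + 1.1029·46 + 0.0667·88 + 0.1042·74 + 0.0639·39 + 0.1167·77 + 0.1169·52 = 85.6275
  x_3 = 0.0768·29 + 0.1057·24 + 0.1298·46 + 1.0536·88 + 0.0812·74 + 0.1056·39 + 0.0698·77 + 0.0552·52 = 121.8205
  x_4 = 0.0553·29 + 0.1072·24 + 0.0605·46 + 0.1022·88 + 1.0794·74 + 0.1387·39 + 0.0846·77 + 0.0394·52 = 109.8061
  x_5 = 0.0424·29 + 0.0626·24 + 0.1052·46 + 0.0784·88 + 0.1051·74 + 1.1154·39 + 0.0617·77 + 0.0306·52 = 72.0874
  x_6 = 0.0523·29 + 0.1319·24 + 0.0907·46 + 0.0505·88 + 0.1122·74 + 0.0532·39 + 1.0559·77 + 0.0301·52 = 106.5449
  x_7 = 0.1257·29 + 0.0669·24 + 0.1302·46 + 0.1383·88 + 0.1187·74 + 0.0511·39 + 0.0746·77 + 1.1011·52 = 97.1865

72.0874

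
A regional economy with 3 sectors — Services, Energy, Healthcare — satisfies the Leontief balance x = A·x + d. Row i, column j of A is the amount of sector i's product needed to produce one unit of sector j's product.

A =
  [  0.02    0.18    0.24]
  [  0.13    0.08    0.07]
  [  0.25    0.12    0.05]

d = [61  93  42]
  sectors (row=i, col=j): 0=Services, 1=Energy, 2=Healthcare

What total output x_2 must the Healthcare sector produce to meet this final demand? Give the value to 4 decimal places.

Form M = I − A:
  [  0.98   -0.18   -0.24]
  [ -0.13    0.92   -0.07]
  [ -0.25   -0.12    0.95]
Leontief inverse L = M⁻¹:
  [  1.1330    0.2615    0.3055]
  [  0.1846    1.1401    0.1306]
  [  0.3215    0.2128    1.1495]
Total output x = L · d:
  x_0 = 1.1330·61 + 0.2615·93 + 0.3055·42 = 106.2691
  x_1 = 0.1846·61 + 1.1401·93 + 0.1306·42 = 122.7749
  x_2 = 0.3215·61 + 0.2128·93 + 1.1495·42 = 87.6845

87.6845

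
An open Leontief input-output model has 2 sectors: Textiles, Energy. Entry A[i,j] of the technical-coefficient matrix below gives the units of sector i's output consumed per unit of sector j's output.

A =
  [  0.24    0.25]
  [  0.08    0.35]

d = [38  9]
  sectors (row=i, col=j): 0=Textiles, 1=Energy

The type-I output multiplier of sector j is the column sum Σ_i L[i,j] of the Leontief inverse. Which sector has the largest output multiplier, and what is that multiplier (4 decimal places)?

Form M = I − A:
  [  0.76   -0.25]
  [ -0.08    0.65]
Leontief inverse L = M⁻¹:
  [  1.3713    0.5274]
  [  0.1688    1.6034]
Total output x = L · d:
  x_0 = 1.3713·38 + 0.5274·9 = 56.8565
  x_1 = 0.1688·38 + 1.6034·9 = 20.8439
Output multipliers (column sums of L):
  Textiles: 1.5401
  Energy: 2.1308

Energy (2.1308)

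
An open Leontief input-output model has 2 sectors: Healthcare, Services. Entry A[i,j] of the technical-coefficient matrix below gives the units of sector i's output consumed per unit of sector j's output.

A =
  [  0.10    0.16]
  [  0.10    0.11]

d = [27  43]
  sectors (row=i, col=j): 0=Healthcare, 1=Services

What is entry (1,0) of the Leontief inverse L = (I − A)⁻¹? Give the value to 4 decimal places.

L[1,0] = 0.1274

Form M = I − A:
  [  0.90   -0.16]
  [ -0.10    0.89]
Leontief inverse L = M⁻¹:
  [  1.1338    0.2038]
  [  0.1274    1.1465]
Total output x = L · d:
  x_0 = 1.1338·27 + 0.2038·43 = 39.3758
  x_1 = 0.1274·27 + 1.1465·43 = 52.7389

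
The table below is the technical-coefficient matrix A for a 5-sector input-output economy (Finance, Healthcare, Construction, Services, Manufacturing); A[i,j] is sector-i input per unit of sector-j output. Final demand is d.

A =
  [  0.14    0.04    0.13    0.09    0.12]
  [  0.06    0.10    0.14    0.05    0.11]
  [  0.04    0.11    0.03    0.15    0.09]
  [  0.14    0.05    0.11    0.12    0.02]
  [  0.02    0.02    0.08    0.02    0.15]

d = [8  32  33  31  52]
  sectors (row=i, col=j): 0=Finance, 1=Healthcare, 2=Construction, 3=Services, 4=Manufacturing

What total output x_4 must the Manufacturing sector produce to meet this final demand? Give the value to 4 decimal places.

69.9830

Form M = I − A:
  [  0.86   -0.04   -0.13   -0.09   -0.12]
  [ -0.06    0.90   -0.14   -0.05   -0.11]
  [ -0.04   -0.11    0.97   -0.15   -0.09]
  [ -0.14   -0.05   -0.11    0.88   -0.02]
  [ -0.02   -0.02   -0.08   -0.02    0.85]
Leontief inverse L = M⁻¹:
  [  1.2118    0.0940    0.2126    0.1703    0.2098]
  [  0.1137    1.1527    0.2106    0.1173    0.1903]
  [  0.1000    0.1545    1.1034    0.2106    0.1559]
  [  0.2128    0.1008    0.1864    1.1977    0.0910]
  [  0.0456    0.0462    0.1182    0.0548    1.2027]
Total output x = L · d:
  x_0 = 1.2118·8 + 0.0940·32 + 0.2126·33 + 0.1703·31 + 0.2098·52 = 35.9027
  x_1 = 0.1137·8 + 1.1527·32 + 0.2106·33 + 0.1173·31 + 0.1903·52 = 58.2776
  x_2 = 0.1000·8 + 0.1545·32 + 1.1034·33 + 0.2106·31 + 0.1559·52 = 56.7897
  x_3 = 0.2128·8 + 0.1008·32 + 0.1864·33 + 1.1977·31 + 0.0910·52 = 52.9395
  x_4 = 0.0456·8 + 0.0462·32 + 0.1182·33 + 0.0548·31 + 1.2027·52 = 69.9830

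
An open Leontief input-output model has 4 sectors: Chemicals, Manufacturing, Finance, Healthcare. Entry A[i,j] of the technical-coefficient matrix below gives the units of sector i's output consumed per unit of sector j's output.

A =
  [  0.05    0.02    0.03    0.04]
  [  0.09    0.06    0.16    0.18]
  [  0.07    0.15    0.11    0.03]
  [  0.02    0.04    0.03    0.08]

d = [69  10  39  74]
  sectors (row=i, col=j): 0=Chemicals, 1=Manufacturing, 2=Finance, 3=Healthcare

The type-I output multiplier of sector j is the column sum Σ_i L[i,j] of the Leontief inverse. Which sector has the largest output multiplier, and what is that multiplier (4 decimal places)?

Form M = I − A:
  [  0.95   -0.02   -0.03   -0.04]
  [ -0.09    0.94   -0.16   -0.18]
  [ -0.07   -0.15    0.89   -0.03]
  [ -0.02   -0.04   -0.03    0.92]
Leontief inverse L = M⁻¹:
  [  1.0600    0.0317    0.0432    0.0537]
  [  0.1256    1.1100    0.2115    0.2295]
  [  0.1056    0.1914    1.1643    0.0800]
  [  0.0319    0.0552    0.0481    1.1007]
Total output x = L · d:
  x_0 = 1.0600·69 + 0.0317·10 + 0.0432·39 + 0.0537·74 = 79.1150
  x_1 = 0.1256·69 + 1.1100·10 + 0.2115·39 + 0.2295·74 = 45.0003
  x_2 = 0.1056·69 + 0.1914·10 + 1.1643·39 + 0.0800·74 = 60.5288
  x_3 = 0.0319·69 + 0.0552·10 + 0.0481·39 + 1.1007·74 = 86.0850
Output multipliers (column sums of L):
  Chemicals: 1.3231
  Manufacturing: 1.3884
  Finance: 1.4671
  Healthcare: 1.4640

Finance (1.4671)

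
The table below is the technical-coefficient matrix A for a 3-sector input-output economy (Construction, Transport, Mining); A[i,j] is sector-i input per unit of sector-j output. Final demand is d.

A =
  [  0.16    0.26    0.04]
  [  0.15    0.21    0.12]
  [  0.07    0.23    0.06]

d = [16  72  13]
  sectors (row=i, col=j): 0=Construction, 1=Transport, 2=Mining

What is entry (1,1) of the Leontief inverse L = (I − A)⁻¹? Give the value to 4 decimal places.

L[1,1] = 1.4096

Form M = I − A:
  [  0.84   -0.26   -0.04]
  [ -0.15    0.79   -0.12]
  [ -0.07   -0.23    0.94]
Leontief inverse L = M⁻¹:
  [  1.2810    0.4543    0.1125]
  [  0.2677    1.4096    0.1913]
  [  0.1609    0.3787    1.1190]
Total output x = L · d:
  x_0 = 1.2810·16 + 0.4543·72 + 0.1125·13 = 54.6714
  x_1 = 0.2677·16 + 1.4096·72 + 0.1913·13 = 108.2628
  x_2 = 0.1609·16 + 0.3787·72 + 1.1190·13 = 44.3909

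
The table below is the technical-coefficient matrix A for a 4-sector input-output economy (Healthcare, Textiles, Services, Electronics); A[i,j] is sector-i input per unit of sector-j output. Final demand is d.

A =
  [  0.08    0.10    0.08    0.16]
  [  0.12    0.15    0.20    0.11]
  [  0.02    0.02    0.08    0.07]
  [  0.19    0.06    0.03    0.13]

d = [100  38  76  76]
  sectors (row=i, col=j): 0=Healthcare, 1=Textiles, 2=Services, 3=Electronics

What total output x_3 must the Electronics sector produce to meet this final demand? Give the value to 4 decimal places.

131.1710

Form M = I − A:
  [  0.92   -0.10   -0.08   -0.16]
  [ -0.12    0.85   -0.20   -0.11]
  [ -0.02   -0.02    0.92   -0.07]
  [ -0.19   -0.06   -0.03    0.87]
Leontief inverse L = M⁻¹:
  [  1.1612    0.1573    0.1431    0.2450]
  [  0.2107    1.2234    0.2914    0.2169]
  [  0.0504    0.0392    1.1032    0.1030]
  [  0.2699    0.1201    0.0894    1.2214]
Total output x = L · d:
  x_0 = 1.1612·100 + 0.1573·38 + 0.1431·76 + 0.2450·76 = 151.5885
  x_1 = 0.2107·100 + 1.2234·38 + 0.2914·76 + 0.2169·76 = 106.1859
  x_2 = 0.0504·100 + 0.0392·38 + 1.1032·76 + 0.1030·76 = 98.1929
  x_3 = 0.2699·100 + 0.1201·38 + 0.0894·76 + 1.2214·76 = 131.1710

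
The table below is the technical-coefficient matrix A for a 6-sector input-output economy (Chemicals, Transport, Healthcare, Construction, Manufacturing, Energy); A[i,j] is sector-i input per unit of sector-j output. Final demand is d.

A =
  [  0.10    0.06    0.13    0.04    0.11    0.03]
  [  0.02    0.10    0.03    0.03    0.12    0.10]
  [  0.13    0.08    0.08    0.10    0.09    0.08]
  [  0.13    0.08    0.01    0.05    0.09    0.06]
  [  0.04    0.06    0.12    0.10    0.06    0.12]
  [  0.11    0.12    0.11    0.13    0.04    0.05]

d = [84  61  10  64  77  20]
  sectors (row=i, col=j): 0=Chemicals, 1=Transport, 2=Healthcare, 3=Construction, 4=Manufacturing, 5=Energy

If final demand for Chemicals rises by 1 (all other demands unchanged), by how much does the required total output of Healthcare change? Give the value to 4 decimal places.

Form M = I − A:
  [  0.90   -0.06   -0.13   -0.04   -0.11   -0.03]
  [ -0.02    0.90   -0.03   -0.03   -0.12   -0.10]
  [ -0.13   -0.08    0.92   -0.10   -0.09   -0.08]
  [ -0.13   -0.08   -0.01    0.95   -0.09   -0.06]
  [ -0.04   -0.06   -0.12   -0.10    0.94   -0.12]
  [ -0.11   -0.12   -0.11   -0.13   -0.04    0.95]
Leontief inverse L = M⁻¹:
  [  1.1807    0.1330    0.2091    0.1096    0.1899    0.0998]
  [  0.0806    1.1668    0.0937    0.0916    0.1830    0.1622]
  [  0.2259    0.1682    1.1691    0.1788    0.1837    0.1578]
  [  0.1962    0.1450    0.0795    1.1069    0.1601    0.1183]
  [  0.1313    0.1436    0.1969    0.1771    1.1415    0.1912]
  [  0.2054    0.2081    0.1906    0.2039    0.1363    1.1272]
Total output x = L · d:
  x_0 = 1.1807·84 + 0.1330·61 + 0.2091·10 + 0.1096·64 + 0.1899·77 + 0.0998·20 = 133.0168
  x_1 = 0.0806·84 + 1.1668·61 + 0.0937·10 + 0.0916·64 + 0.1830·77 + 0.1622·20 = 102.0802
  x_2 = 0.2259·84 + 0.1682·61 + 1.1691·10 + 0.1788·64 + 0.1837·77 + 0.1578·20 = 69.6657
  x_3 = 0.1962·84 + 0.1450·61 + 0.0795·10 + 1.1069·64 + 0.1601·77 + 0.1183·20 = 111.6477
  x_4 = 0.1313·84 + 0.1436·61 + 0.1969·10 + 0.1771·64 + 1.1415·77 + 0.1912·20 = 124.8128
  x_5 = 0.2054·84 + 0.2081·61 + 0.1906·10 + 0.2039·64 + 0.1363·77 + 1.1272·20 = 77.9489
Δx_2 = L[2,0] · Δd_0 = 0.2259 · 1 = 0.2259

0.2259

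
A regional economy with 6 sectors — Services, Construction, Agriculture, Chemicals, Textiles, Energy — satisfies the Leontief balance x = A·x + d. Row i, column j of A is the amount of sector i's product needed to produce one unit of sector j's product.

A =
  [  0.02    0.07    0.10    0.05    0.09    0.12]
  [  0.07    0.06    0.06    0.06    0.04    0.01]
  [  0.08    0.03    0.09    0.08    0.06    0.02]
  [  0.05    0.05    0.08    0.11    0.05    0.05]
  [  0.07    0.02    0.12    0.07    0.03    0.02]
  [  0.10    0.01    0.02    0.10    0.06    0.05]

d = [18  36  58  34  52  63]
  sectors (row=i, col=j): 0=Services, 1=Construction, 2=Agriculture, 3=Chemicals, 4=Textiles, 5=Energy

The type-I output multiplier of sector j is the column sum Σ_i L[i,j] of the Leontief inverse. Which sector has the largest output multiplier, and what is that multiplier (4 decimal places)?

Agriculture (1.7521)

Form M = I − A:
  [  0.98   -0.07   -0.10   -0.05   -0.09   -0.12]
  [ -0.07    0.94   -0.06   -0.06   -0.04   -0.01]
  [ -0.08   -0.03    0.91   -0.08   -0.06   -0.02]
  [ -0.05   -0.05   -0.08    0.89   -0.05   -0.05]
  [ -0.07   -0.02   -0.12   -0.07    0.97   -0.02]
  [ -0.10   -0.01   -0.02   -0.10   -0.06    0.95]
Leontief inverse L = M⁻¹:
  [  1.0693    0.0945    0.1531    0.1068    0.1272    0.1476]
  [  0.0984    1.0812    0.1001    0.0963    0.0669    0.0324]
  [  0.1147    0.0540    1.1393    0.1251    0.0927    0.0476]
  [  0.0891    0.0751    0.1296    1.1606    0.0840    0.0776]
  [  0.1025    0.0419    0.1648    0.1119    1.0609    0.0451]
  [  0.1319    0.0330    0.0652    0.1441    0.0919    1.0805]
Total output x = L · d:
  x_0 = 1.0693·18 + 0.0945·36 + 0.1531·58 + 0.1068·34 + 0.1272·52 + 0.1476·63 = 51.0727
  x_1 = 0.0984·18 + 1.0812·36 + 0.1001·58 + 0.0963·34 + 0.0669·52 + 0.0324·63 = 55.2953
  x_2 = 0.1147·18 + 0.0540·36 + 1.1393·58 + 0.1251·34 + 0.0927·52 + 0.0476·63 = 82.1685
  x_3 = 0.0891·18 + 0.0751·36 + 0.1296·58 + 1.1606·34 + 0.0840·52 + 0.0776·63 = 60.5425
  x_4 = 0.1025·18 + 0.0419·36 + 0.1648·58 + 0.1119·34 + 1.0609·52 + 0.0451·63 = 74.7228
  x_5 = 0.1319·18 + 0.0330·36 + 0.0652·58 + 0.1441·34 + 0.0919·52 + 1.0805·63 = 85.0960
Output multipliers (column sums of L):
  Services: 1.6059
  Construction: 1.3798
  Agriculture: 1.7521
  Chemicals: 1.7449
  Textiles: 1.5236
  Energy: 1.4308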